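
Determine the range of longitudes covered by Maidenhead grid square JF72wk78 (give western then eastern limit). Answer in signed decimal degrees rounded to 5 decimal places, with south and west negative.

Field J=9, F=5: +9·20° lon, +5·10° lat → SW at lon 0°, lat -40°.
Square 7, 2: +7·2° lon, +2·1° lat → SW at lon 14°, lat -38°.
Subsquare w=22, k=10: +22·0.0833333° lon, +10·0.0416667° lat → SW at lon 15.8333°, lat -37.5833°.
Extended square 7, 8: +7·0.00833333° lon, +8·0.00416667° lat → SW at lon 15.8917°, lat -37.55°.
Cell spans 0.00833333° lon × 0.00416667° lat.
west 15.89167, east 15.90000.

15.89167, 15.90000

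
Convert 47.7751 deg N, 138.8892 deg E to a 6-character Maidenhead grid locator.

PN97ks

Add 180° to longitude and 90° to latitude: 318.8892, 137.7751.
Field (20°×10°, letters A–R): 318.8892/20 → 15 → P, 137.7751/10 → 13 → N; chars PN.
Square (2°×1°, digits 0–9): 18.8892/2 → 9, 7.7751/1 → 7; chars 97.
Subsquare (5′×2.5′, letters a–x): 0.8892/0.0833333 → 10 → k, 0.7751/0.0416667 → 18 → s; chars ks.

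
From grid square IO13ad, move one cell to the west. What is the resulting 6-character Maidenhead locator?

Longitude subsquare a = 0; −1 → -1, wraps to 23 = x, carry into square.
Longitude square 1; −1 → 0.
The latitude characters are unchanged.

IO03xd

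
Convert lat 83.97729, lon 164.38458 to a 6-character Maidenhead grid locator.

RR23ex

Offset from 180°W / 90°S: lon 344.3846°, lat 173.9773°.
Field: 344.3846/20 → 17 → R, 173.9773/10 → 17 → R; chars RR.
Square: 4.3846/2 → 2, 3.9773/1 → 3; chars 23.
Subsquare: 0.3846/0.0833333 → 4 → e, 0.9773/0.0416667 → 23 → x; chars ex.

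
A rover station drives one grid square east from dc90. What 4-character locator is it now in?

Longitude square 9; +1 → 10, wraps to 0, carry into field.
Longitude field D = 3; +1 → 4 = E.
The latitude characters are unchanged.

EC00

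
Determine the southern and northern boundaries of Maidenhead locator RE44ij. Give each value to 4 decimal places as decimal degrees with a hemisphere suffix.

45.6250° S, 45.5833° S

Field R=17, E=4: +17·20° lon, +4·10° lat → SW at lon 160°, lat -50°.
Square 4, 4: +4·2° lon, +4·1° lat → SW at lon 168°, lat -46°.
Subsquare i=8, j=9: +8·0.0833333° lon, +9·0.0416667° lat → SW at lon 168.667°, lat -45.625°.
Cell spans 0.0833333° lon × 0.0416667° lat.
south 45.6250° S, north 45.5833° S.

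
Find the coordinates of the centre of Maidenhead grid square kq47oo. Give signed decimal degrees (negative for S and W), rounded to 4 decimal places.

Field K=10, Q=16: +10·20° lon, +16·10° lat → SW at lon 20°, lat 70°.
Square 4, 7: +4·2° lon, +7·1° lat → SW at lon 28°, lat 77°.
Subsquare o=14, o=14: +14·0.0833333° lon, +14·0.0416667° lat → SW at lon 29.1667°, lat 77.5833°.
Cell spans 0.0833333° lon × 0.0416667° lat. Centre is SW corner plus half of each.
latitude 77.6042, longitude 29.2083.

77.6042, 29.2083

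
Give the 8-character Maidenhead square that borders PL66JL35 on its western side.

Longitude extended square 3; −1 → 2.
The latitude characters are unchanged.

PL66jl25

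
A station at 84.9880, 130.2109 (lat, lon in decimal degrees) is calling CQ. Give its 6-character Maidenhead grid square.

PR54cx

Offset from 180°W / 90°S: lon 310.2109°, lat 174.9880°.
Field: 310.2109/20 → 15 → P, 174.9880/10 → 17 → R; chars PR.
Square: 10.2109/2 → 5, 4.9880/1 → 4; chars 54.
Subsquare: 0.2109/0.0833333 → 2 → c, 0.9880/0.0416667 → 23 → x; chars cx.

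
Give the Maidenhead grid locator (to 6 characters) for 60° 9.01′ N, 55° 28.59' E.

LP70rd

Shift to the Maidenhead origin (180°W, 90°S): lon 235.4765, lat 150.1502.
Field: lon ⌊235.4765/20⌋ = 11 → L; lat ⌊150.1502/10⌋ = 15 → P.
Square: lon ⌊15.4765/2⌋ = 7; lat ⌊0.1502/1⌋ = 0.
Subsquare: lon ⌊1.4765/0.0833333⌋ = 17 → r; lat ⌊0.1502/0.0416667⌋ = 3 → d.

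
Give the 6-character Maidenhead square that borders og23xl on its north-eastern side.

OG33am

Longitude subsquare x = 23; +1 → 24, wraps to 0 = a, carry into square.
Longitude square 2; +1 → 3.
Latitude subsquare l = 11; +1 → 12 = m.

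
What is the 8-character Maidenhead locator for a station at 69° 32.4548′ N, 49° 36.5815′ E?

LP49tm39

Offset from 180°W / 90°S: lon 229.60969°, lat 159.54091°.
Field: lon ⌊229.60969/20⌋ = 11 → L; lat ⌊159.54091/10⌋ = 15 → P.
Square: lon ⌊9.60969/2⌋ = 4; lat ⌊9.54091/1⌋ = 9.
Subsquare: lon ⌊1.60969/0.0833333⌋ = 19 → t; lat ⌊0.54091/0.0416667⌋ = 12 → m.
Extended square: lon ⌊0.02636/0.00833333⌋ = 3; lat ⌊0.04091/0.00416667⌋ = 9.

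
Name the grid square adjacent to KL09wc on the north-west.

Longitude subsquare w = 22; −1 → 21 = v.
Latitude subsquare c = 2; +1 → 3 = d.

KL09vd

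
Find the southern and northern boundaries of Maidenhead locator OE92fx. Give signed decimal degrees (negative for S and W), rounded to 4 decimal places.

Field O=14, E=4: +14·20° lon, +4·10° lat → SW at lon 100°, lat -50°.
Square 9, 2: +9·2° lon, +2·1° lat → SW at lon 118°, lat -48°.
Subsquare f=5, x=23: +5·0.0833333° lon, +23·0.0416667° lat → SW at lon 118.417°, lat -47.0417°.
Cell spans 0.0833333° lon × 0.0416667° lat.
south -47.0417, north -47.0000.

-47.0417, -47.0000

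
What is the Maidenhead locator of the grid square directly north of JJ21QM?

JJ21qn

Latitude subsquare m = 12; +1 → 13 = n.
The longitude characters are unchanged.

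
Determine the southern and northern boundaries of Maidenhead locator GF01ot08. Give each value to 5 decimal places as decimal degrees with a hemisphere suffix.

38.17500° S, 38.17083° S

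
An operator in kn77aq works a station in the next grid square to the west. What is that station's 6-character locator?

KN67xq

Longitude subsquare a = 0; −1 → -1, wraps to 23 = x, carry into square.
Longitude square 7; −1 → 6.
The latitude characters are unchanged.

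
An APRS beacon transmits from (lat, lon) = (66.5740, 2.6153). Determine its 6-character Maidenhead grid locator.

JP16hn

Add 180° to longitude and 90° to latitude: 182.6153, 156.5740.
Field: 182.6153/20 → 9 → J, 156.5740/10 → 15 → P; chars JP.
Square: 2.6153/2 → 1, 6.5740/1 → 6; chars 16.
Subsquare: 0.6153/0.0833333 → 7 → h, 0.5740/0.0416667 → 13 → n; chars hn.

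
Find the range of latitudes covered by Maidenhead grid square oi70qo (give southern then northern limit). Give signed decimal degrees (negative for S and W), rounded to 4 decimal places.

Field O=14, I=8: +14·20° lon, +8·10° lat → SW at lon 100°, lat -10°.
Square 7, 0: +7·2° lon, +0·1° lat → SW at lon 114°, lat -10°.
Subsquare q=16, o=14: +16·0.0833333° lon, +14·0.0416667° lat → SW at lon 115.333°, lat -9.41667°.
Cell spans 0.0833333° lon × 0.0416667° lat.
south -9.4167, north -9.3750.

-9.4167, -9.3750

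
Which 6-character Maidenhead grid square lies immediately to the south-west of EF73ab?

Longitude subsquare a = 0; −1 → -1, wraps to 23 = x, carry into square.
Longitude square 7; −1 → 6.
Latitude subsquare b = 1; −1 → 0 = a.

EF63xa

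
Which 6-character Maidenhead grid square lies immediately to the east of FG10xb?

FG20ab

Longitude subsquare x = 23; +1 → 24, wraps to 0 = a, carry into square.
Longitude square 1; +1 → 2.
The latitude characters are unchanged.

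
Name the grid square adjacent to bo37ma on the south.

BO36mx

Latitude subsquare a = 0; −1 → -1, wraps to 23 = x, carry into square.
Latitude square 7; −1 → 6.
The longitude characters are unchanged.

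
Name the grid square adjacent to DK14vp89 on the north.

Latitude extended square 9; +1 → 10, wraps to 0, carry into subsquare.
Latitude subsquare p = 15; +1 → 16 = q.
The longitude characters are unchanged.

DK14vq80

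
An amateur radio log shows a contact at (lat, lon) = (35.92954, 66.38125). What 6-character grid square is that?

Offset from 180°W / 90°S: lon 246.3812°, lat 125.9295°.
Field (20°×10°, letters A–R): lon ⌊246.3812/20⌋ = 12 → M; lat ⌊125.9295/10⌋ = 12 → M.
Square (2°×1°, digits 0–9): lon ⌊6.3812/2⌋ = 3; lat ⌊5.9295/1⌋ = 5.
Subsquare (5′×2.5′, letters a–x): lon ⌊0.3812/0.0833333⌋ = 4 → e; lat ⌊0.9295/0.0416667⌋ = 22 → w.

MM35ew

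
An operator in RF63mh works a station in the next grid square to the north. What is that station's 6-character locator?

RF63mi

Latitude subsquare h = 7; +1 → 8 = i.
The longitude characters are unchanged.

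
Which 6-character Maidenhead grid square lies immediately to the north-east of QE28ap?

QE28bq

Longitude subsquare a = 0; +1 → 1 = b.
Latitude subsquare p = 15; +1 → 16 = q.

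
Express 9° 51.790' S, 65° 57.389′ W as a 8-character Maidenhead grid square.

FI70ad52

Shift to the Maidenhead origin (180°W, 90°S): lon 114.04352, lat 80.13683.
Field: lon ⌊114.04352/20⌋ = 5 → F; lat ⌊80.13683/10⌋ = 8 → I.
Square: lon ⌊14.04352/2⌋ = 7; lat ⌊0.13683/1⌋ = 0.
Subsquare: lon ⌊0.04352/0.0833333⌋ = 0 → a; lat ⌊0.13683/0.0416667⌋ = 3 → d.
Extended square: lon ⌊0.04352/0.00833333⌋ = 5; lat ⌊0.01183/0.00416667⌋ = 2.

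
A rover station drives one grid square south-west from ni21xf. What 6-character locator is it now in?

Longitude subsquare x = 23; −1 → 22 = w.
Latitude subsquare f = 5; −1 → 4 = e.

NI21we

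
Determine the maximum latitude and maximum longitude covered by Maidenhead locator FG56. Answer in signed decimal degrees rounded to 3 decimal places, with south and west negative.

-23.000, -68.000

Field F=5, G=6: +5·20° lon, +6·10° lat → SW at lon -80°, lat -30°.
Square 5, 6: +5·2° lon, +6·1° lat → SW at lon -70°, lat -24°.
Cell spans 2° lon × 1° lat. NE corner is SW corner plus one full cell.
latitude -23.000, longitude -68.000.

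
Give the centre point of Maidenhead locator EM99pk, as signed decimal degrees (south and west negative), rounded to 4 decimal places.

39.4375, -80.7083

Field E=4, M=12: +4·20° lon, +12·10° lat → SW at lon -100°, lat 30°.
Square 9, 9: +9·2° lon, +9·1° lat → SW at lon -82°, lat 39°.
Subsquare p=15, k=10: +15·0.0833333° lon, +10·0.0416667° lat → SW at lon -80.75°, lat 39.4167°.
Cell spans 0.0833333° lon × 0.0416667° lat. Centre is SW corner plus half of each.
latitude 39.4375, longitude -80.7083.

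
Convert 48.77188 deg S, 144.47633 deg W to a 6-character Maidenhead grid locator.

BE71sf

Shift to the Maidenhead origin (180°W, 90°S): lon 35.5237, lat 41.2281.
Field (20°×10°, letters A–R): 35.5237/20 → 1 → B, 41.2281/10 → 4 → E; chars BE.
Square (2°×1°, digits 0–9): 15.5237/2 → 7, 1.2281/1 → 1; chars 71.
Subsquare (5′×2.5′, letters a–x): 1.5237/0.0833333 → 18 → s, 0.2281/0.0416667 → 5 → f; chars sf.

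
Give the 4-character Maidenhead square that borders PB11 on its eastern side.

Longitude square 1; +1 → 2.
The latitude characters are unchanged.

PB21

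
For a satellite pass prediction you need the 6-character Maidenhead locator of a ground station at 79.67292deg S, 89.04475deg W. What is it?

Add 180° to longitude and 90° to latitude: 90.9553, 10.3271.
Field: 90.9553/20 → 4 → E, 10.3271/10 → 1 → B; chars EB.
Square: 10.9553/2 → 5, 0.3271/1 → 0; chars 50.
Subsquare: 0.9553/0.0833333 → 11 → l, 0.3271/0.0416667 → 7 → h; chars lh.

EB50lh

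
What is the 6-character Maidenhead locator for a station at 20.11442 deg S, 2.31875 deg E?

JG19dv

Shift to the Maidenhead origin (180°W, 90°S): lon 182.3187, lat 69.8856.
Field: lon ⌊182.3187/20⌋ = 9 → J; lat ⌊69.8856/10⌋ = 6 → G.
Square: lon ⌊2.3187/2⌋ = 1; lat ⌊9.8856/1⌋ = 9.
Subsquare: lon ⌊0.3187/0.0833333⌋ = 3 → d; lat ⌊0.8856/0.0416667⌋ = 21 → v.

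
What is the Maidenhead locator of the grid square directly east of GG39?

GG49

Longitude square 3; +1 → 4.
The latitude characters are unchanged.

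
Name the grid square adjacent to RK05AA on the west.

QK95xa

Longitude subsquare a = 0; −1 → -1, wraps to 23 = x, carry into square.
Longitude square 0; −1 → -1, wraps to 9, carry into field.
Longitude field R = 17; −1 → 16 = Q.
The latitude characters are unchanged.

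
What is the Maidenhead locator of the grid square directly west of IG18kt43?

IG18kt33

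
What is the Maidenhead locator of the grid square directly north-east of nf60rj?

NF60sk

Longitude subsquare r = 17; +1 → 18 = s.
Latitude subsquare j = 9; +1 → 10 = k.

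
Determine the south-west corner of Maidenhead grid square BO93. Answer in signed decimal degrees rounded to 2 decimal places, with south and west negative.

53.00, -142.00

Field B=1, O=14: +1·20° lon, +14·10° lat → SW at lon -160°, lat 50°.
Square 9, 3: +9·2° lon, +3·1° lat → SW at lon -142°, lat 53°.
latitude 53.00, longitude -142.00.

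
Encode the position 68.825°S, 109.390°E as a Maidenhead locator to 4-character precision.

OC41

Offset from 180°W / 90°S: lon 289.39°, lat 21.17°.
Field: lon ⌊289.39/20⌋ = 14 → O; lat ⌊21.17/10⌋ = 2 → C.
Square: lon ⌊9.39/2⌋ = 4; lat ⌊1.17/1⌋ = 1.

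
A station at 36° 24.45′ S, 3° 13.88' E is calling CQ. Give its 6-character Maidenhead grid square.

JF13oo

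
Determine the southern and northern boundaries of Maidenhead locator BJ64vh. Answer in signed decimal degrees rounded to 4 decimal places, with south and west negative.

4.2917, 4.3333

Field B=1, J=9: +1·20° lon, +9·10° lat → SW at lon -160°, lat 0°.
Square 6, 4: +6·2° lon, +4·1° lat → SW at lon -148°, lat 4°.
Subsquare v=21, h=7: +21·0.0833333° lon, +7·0.0416667° lat → SW at lon -146.25°, lat 4.29167°.
Cell spans 0.0833333° lon × 0.0416667° lat.
south 4.2917, north 4.3333.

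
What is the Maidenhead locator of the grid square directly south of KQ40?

KP49

Latitude square 0; −1 → -1, wraps to 9, carry into field.
Latitude field Q = 16; −1 → 15 = P.
The longitude characters are unchanged.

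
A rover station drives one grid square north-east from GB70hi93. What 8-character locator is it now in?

GB70ii04

Longitude extended square 9; +1 → 10, wraps to 0, carry into subsquare.
Longitude subsquare h = 7; +1 → 8 = i.
Latitude extended square 3; +1 → 4.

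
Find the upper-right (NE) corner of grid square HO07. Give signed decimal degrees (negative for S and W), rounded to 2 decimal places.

58.00, -38.00

Field H=7, O=14: +7·20° lon, +14·10° lat → SW at lon -40°, lat 50°.
Square 0, 7: +0·2° lon, +7·1° lat → SW at lon -40°, lat 57°.
Cell spans 2° lon × 1° lat. NE corner is SW corner plus one full cell.
latitude 58.00, longitude -38.00.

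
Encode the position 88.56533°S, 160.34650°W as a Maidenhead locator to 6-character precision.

AA91tk

Offset from 180°W / 90°S: lon 19.6535°, lat 1.4347°.
Field: lon ⌊19.6535/20⌋ = 0 → A; lat ⌊1.4347/10⌋ = 0 → A.
Square: lon ⌊19.6535/2⌋ = 9; lat ⌊1.4347/1⌋ = 1.
Subsquare: lon ⌊1.6535/0.0833333⌋ = 19 → t; lat ⌊0.4347/0.0416667⌋ = 10 → k.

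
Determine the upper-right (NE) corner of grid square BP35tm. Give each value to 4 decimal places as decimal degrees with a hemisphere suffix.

65.5417° N, 152.3333° W

Field B=1, P=15: +1·20° lon, +15·10° lat → SW at lon -160°, lat 60°.
Square 3, 5: +3·2° lon, +5·1° lat → SW at lon -154°, lat 65°.
Subsquare t=19, m=12: +19·0.0833333° lon, +12·0.0416667° lat → SW at lon -152.417°, lat 65.5°.
Cell spans 0.0833333° lon × 0.0416667° lat. NE corner is SW corner plus one full cell.
latitude 65.5417° N, longitude 152.3333° W.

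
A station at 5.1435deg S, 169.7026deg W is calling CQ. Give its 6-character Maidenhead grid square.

Offset from 180°W / 90°S: lon 10.2974°, lat 84.8565°.
Field: lon ⌊10.2974/20⌋ = 0 → A; lat ⌊84.8565/10⌋ = 8 → I.
Square: lon ⌊10.2974/2⌋ = 5; lat ⌊4.8565/1⌋ = 4.
Subsquare: lon ⌊0.2974/0.0833333⌋ = 3 → d; lat ⌊0.8565/0.0416667⌋ = 20 → u.

AI54du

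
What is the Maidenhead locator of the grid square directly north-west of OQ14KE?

Longitude subsquare k = 10; −1 → 9 = j.
Latitude subsquare e = 4; +1 → 5 = f.

OQ14jf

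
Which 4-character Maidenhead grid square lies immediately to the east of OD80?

OD90

Longitude square 8; +1 → 9.
The latitude characters are unchanged.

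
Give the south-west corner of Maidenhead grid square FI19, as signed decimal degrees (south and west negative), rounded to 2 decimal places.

-1.00, -78.00

Field F=5, I=8: +5·20° lon, +8·10° lat → SW at lon -80°, lat -10°.
Square 1, 9: +1·2° lon, +9·1° lat → SW at lon -78°, lat -1°.
latitude -1.00, longitude -78.00.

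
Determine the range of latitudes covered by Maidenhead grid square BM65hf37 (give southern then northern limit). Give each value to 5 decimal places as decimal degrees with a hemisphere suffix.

Field B=1, M=12: +1·20° lon, +12·10° lat → SW at lon -160°, lat 30°.
Square 6, 5: +6·2° lon, +5·1° lat → SW at lon -148°, lat 35°.
Subsquare h=7, f=5: +7·0.0833333° lon, +5·0.0416667° lat → SW at lon -147.417°, lat 35.2083°.
Extended square 3, 7: +3·0.00833333° lon, +7·0.00416667° lat → SW at lon -147.392°, lat 35.2375°.
Cell spans 0.00833333° lon × 0.00416667° lat.
south 35.23750° N, north 35.24167° N.

35.23750° N, 35.24167° N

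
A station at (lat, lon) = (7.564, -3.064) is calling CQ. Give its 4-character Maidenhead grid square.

IJ87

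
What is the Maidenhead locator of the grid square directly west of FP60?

FP50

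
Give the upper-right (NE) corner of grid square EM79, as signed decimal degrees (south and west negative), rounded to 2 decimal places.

40.00, -84.00

Field E=4, M=12: +4·20° lon, +12·10° lat → SW at lon -100°, lat 30°.
Square 7, 9: +7·2° lon, +9·1° lat → SW at lon -86°, lat 39°.
Cell spans 2° lon × 1° lat. NE corner is SW corner plus one full cell.
latitude 40.00, longitude -84.00.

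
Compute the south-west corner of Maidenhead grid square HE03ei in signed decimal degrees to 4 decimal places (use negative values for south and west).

-46.6667, -39.6667

Field H=7, E=4: +7·20° lon, +4·10° lat → SW at lon -40°, lat -50°.
Square 0, 3: +0·2° lon, +3·1° lat → SW at lon -40°, lat -47°.
Subsquare e=4, i=8: +4·0.0833333° lon, +8·0.0416667° lat → SW at lon -39.6667°, lat -46.6667°.
latitude -46.6667, longitude -39.6667.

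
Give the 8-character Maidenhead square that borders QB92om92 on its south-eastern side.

Longitude extended square 9; +1 → 10, wraps to 0, carry into subsquare.
Longitude subsquare o = 14; +1 → 15 = p.
Latitude extended square 2; −1 → 1.

QB92pm01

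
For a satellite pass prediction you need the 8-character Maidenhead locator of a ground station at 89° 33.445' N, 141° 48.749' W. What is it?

BR99cn23

Add 180° to longitude and 90° to latitude: 38.18752, 179.55742.
Field: lon ⌊38.18752/20⌋ = 1 → B; lat ⌊179.55742/10⌋ = 17 → R.
Square: lon ⌊18.18752/2⌋ = 9; lat ⌊9.55742/1⌋ = 9.
Subsquare: lon ⌊0.18752/0.0833333⌋ = 2 → c; lat ⌊0.55742/0.0416667⌋ = 13 → n.
Extended square: lon ⌊0.02085/0.00833333⌋ = 2; lat ⌊0.01575/0.00416667⌋ = 3.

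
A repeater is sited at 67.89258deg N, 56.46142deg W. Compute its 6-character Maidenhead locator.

GP17sv

Add 180° to longitude and 90° to latitude: 123.5386, 157.8926.
Field: lon ⌊123.5386/20⌋ = 6 → G; lat ⌊157.8926/10⌋ = 15 → P.
Square: lon ⌊3.5386/2⌋ = 1; lat ⌊7.8926/1⌋ = 7.
Subsquare: lon ⌊1.5386/0.0833333⌋ = 18 → s; lat ⌊0.8926/0.0416667⌋ = 21 → v.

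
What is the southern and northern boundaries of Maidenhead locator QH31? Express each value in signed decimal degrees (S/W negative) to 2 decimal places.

Field Q=16, H=7: +16·20° lon, +7·10° lat → SW at lon 140°, lat -20°.
Square 3, 1: +3·2° lon, +1·1° lat → SW at lon 146°, lat -19°.
Cell spans 2° lon × 1° lat.
south -19.00, north -18.00.

-19.00, -18.00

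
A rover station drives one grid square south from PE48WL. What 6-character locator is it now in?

Latitude subsquare l = 11; −1 → 10 = k.
The longitude characters are unchanged.

PE48wk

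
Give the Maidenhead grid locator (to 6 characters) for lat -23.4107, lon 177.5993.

RG86to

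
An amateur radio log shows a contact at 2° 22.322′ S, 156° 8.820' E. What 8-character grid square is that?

QI87bp70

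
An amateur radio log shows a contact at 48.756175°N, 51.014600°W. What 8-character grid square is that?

Offset from 180°W / 90°S: lon 128.98540°, lat 138.75617°.
Field: lon ⌊128.98540/20⌋ = 6 → G; lat ⌊138.75617/10⌋ = 13 → N.
Square: lon ⌊8.98540/2⌋ = 4; lat ⌊8.75617/1⌋ = 8.
Subsquare: lon ⌊0.98540/0.0833333⌋ = 11 → l; lat ⌊0.75617/0.0416667⌋ = 18 → s.
Extended square: lon ⌊0.06873/0.00833333⌋ = 8; lat ⌊0.00617/0.00416667⌋ = 1.

GN48ls81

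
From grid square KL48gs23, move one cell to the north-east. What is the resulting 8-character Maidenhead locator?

Longitude extended square 2; +1 → 3.
Latitude extended square 3; +1 → 4.

KL48gs34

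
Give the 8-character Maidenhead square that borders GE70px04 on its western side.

GE70ox94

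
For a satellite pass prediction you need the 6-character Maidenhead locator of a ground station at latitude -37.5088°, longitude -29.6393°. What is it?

Add 180° to longitude and 90° to latitude: 150.3607, 52.4912.
Field: lon ⌊150.3607/20⌋ = 7 → H; lat ⌊52.4912/10⌋ = 5 → F.
Square: lon ⌊10.3607/2⌋ = 5; lat ⌊2.4912/1⌋ = 2.
Subsquare: lon ⌊0.3607/0.0833333⌋ = 4 → e; lat ⌊0.4912/0.0416667⌋ = 11 → l.

HF52el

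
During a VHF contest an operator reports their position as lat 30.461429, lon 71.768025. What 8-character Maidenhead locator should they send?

MM50vl20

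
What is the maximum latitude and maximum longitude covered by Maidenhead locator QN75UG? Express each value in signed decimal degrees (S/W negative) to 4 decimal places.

45.2917, 155.7500

Field Q=16, N=13: +16·20° lon, +13·10° lat → SW at lon 140°, lat 40°.
Square 7, 5: +7·2° lon, +5·1° lat → SW at lon 154°, lat 45°.
Subsquare u=20, g=6: +20·0.0833333° lon, +6·0.0416667° lat → SW at lon 155.667°, lat 45.25°.
Cell spans 0.0833333° lon × 0.0416667° lat. NE corner is SW corner plus one full cell.
latitude 45.2917, longitude 155.7500.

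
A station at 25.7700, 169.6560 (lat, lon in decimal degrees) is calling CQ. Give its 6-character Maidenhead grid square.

RL45ts

Add 180° to longitude and 90° to latitude: 349.6560, 115.7700.
Field (20°×10°, letters A–R): 349.6560/20 → 17 → R, 115.7700/10 → 11 → L; chars RL.
Square (2°×1°, digits 0–9): 9.6560/2 → 4, 5.7700/1 → 5; chars 45.
Subsquare (5′×2.5′, letters a–x): 1.6560/0.0833333 → 19 → t, 0.7700/0.0416667 → 18 → s; chars ts.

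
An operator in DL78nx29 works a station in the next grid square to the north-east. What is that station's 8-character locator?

DL79na30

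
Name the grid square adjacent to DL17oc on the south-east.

DL17pb

Longitude subsquare o = 14; +1 → 15 = p.
Latitude subsquare c = 2; −1 → 1 = b.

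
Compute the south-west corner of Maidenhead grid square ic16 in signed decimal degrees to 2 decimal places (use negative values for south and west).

Field I=8, C=2: +8·20° lon, +2·10° lat → SW at lon -20°, lat -70°.
Square 1, 6: +1·2° lon, +6·1° lat → SW at lon -18°, lat -64°.
latitude -64.00, longitude -18.00.

-64.00, -18.00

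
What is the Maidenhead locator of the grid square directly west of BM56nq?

Longitude subsquare n = 13; −1 → 12 = m.
The latitude characters are unchanged.

BM56mq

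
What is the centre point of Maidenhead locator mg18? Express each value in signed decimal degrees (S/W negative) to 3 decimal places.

-21.500, 63.000

Field M=12, G=6: +12·20° lon, +6·10° lat → SW at lon 60°, lat -30°.
Square 1, 8: +1·2° lon, +8·1° lat → SW at lon 62°, lat -22°.
Cell spans 2° lon × 1° lat. Centre is SW corner plus half of each.
latitude -21.500, longitude 63.000.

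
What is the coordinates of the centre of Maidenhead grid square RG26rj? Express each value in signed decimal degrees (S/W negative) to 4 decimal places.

-23.6042, 165.4583

Field R=17, G=6: +17·20° lon, +6·10° lat → SW at lon 160°, lat -30°.
Square 2, 6: +2·2° lon, +6·1° lat → SW at lon 164°, lat -24°.
Subsquare r=17, j=9: +17·0.0833333° lon, +9·0.0416667° lat → SW at lon 165.417°, lat -23.625°.
Cell spans 0.0833333° lon × 0.0416667° lat. Centre is SW corner plus half of each.
latitude -23.6042, longitude 165.4583.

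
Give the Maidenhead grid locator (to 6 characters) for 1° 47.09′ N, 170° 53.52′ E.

Add 180° to longitude and 90° to latitude: 350.8920, 91.7848.
Field: lon ⌊350.8920/20⌋ = 17 → R; lat ⌊91.7848/10⌋ = 9 → J.
Square: lon ⌊10.8920/2⌋ = 5; lat ⌊1.7848/1⌋ = 1.
Subsquare: lon ⌊0.8920/0.0833333⌋ = 10 → k; lat ⌊0.7848/0.0416667⌋ = 18 → s.

RJ51ks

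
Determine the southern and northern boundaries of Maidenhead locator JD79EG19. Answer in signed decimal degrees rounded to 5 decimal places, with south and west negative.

-50.71250, -50.70833

Field J=9, D=3: +9·20° lon, +3·10° lat → SW at lon 0°, lat -60°.
Square 7, 9: +7·2° lon, +9·1° lat → SW at lon 14°, lat -51°.
Subsquare e=4, g=6: +4·0.0833333° lon, +6·0.0416667° lat → SW at lon 14.3333°, lat -50.75°.
Extended square 1, 9: +1·0.00833333° lon, +9·0.00416667° lat → SW at lon 14.3417°, lat -50.7125°.
Cell spans 0.00833333° lon × 0.00416667° lat.
south -50.71250, north -50.70833.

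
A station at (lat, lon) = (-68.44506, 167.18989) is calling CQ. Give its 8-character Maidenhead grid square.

RC31on23

Shift to the Maidenhead origin (180°W, 90°S): lon 347.18989, lat 21.55494.
Field (20°×10°, letters A–R): 347.18989/20 → 17 → R, 21.55494/10 → 2 → C; chars RC.
Square (2°×1°, digits 0–9): 7.18989/2 → 3, 1.55494/1 → 1; chars 31.
Subsquare (5′×2.5′, letters a–x): 1.18989/0.0833333 → 14 → o, 0.55494/0.0416667 → 13 → n; chars on.
Extended square (30″×15″, digits 0–9): 0.02322/0.00833333 → 2, 0.01327/0.00416667 → 3; chars 23.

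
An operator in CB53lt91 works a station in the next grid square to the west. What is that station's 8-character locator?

Longitude extended square 9; −1 → 8.
The latitude characters are unchanged.

CB53lt81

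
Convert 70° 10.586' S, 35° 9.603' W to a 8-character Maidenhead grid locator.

Offset from 180°W / 90°S: lon 144.83995°, lat 19.82357°.
Field (20°×10°, letters A–R): 144.83995/20 → 7 → H, 19.82357/10 → 1 → B; chars HB.
Square (2°×1°, digits 0–9): 4.83995/2 → 2, 9.82357/1 → 9; chars 29.
Subsquare (5′×2.5′, letters a–x): 0.83995/0.0833333 → 10 → k, 0.82357/0.0416667 → 19 → t; chars kt.
Extended square (30″×15″, digits 0–9): 0.00662/0.00833333 → 0, 0.03190/0.00416667 → 7; chars 07.

HB29kt07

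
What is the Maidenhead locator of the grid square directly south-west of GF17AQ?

Longitude subsquare a = 0; −1 → -1, wraps to 23 = x, carry into square.
Longitude square 1; −1 → 0.
Latitude subsquare q = 16; −1 → 15 = p.

GF07xp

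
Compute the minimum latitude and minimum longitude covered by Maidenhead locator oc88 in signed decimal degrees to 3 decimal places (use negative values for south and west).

-62.000, 116.000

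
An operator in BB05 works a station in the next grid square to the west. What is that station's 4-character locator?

AB95

Longitude square 0; −1 → -1, wraps to 9, carry into field.
Longitude field B = 1; −1 → 0 = A.
The latitude characters are unchanged.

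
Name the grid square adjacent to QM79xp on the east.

QM89ap

Longitude subsquare x = 23; +1 → 24, wraps to 0 = a, carry into square.
Longitude square 7; +1 → 8.
The latitude characters are unchanged.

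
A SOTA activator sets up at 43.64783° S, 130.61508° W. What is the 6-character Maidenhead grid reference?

CE46qi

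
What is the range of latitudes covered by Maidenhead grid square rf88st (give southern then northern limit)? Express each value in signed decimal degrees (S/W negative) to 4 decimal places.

Field R=17, F=5: +17·20° lon, +5·10° lat → SW at lon 160°, lat -40°.
Square 8, 8: +8·2° lon, +8·1° lat → SW at lon 176°, lat -32°.
Subsquare s=18, t=19: +18·0.0833333° lon, +19·0.0416667° lat → SW at lon 177.5°, lat -31.2083°.
Cell spans 0.0833333° lon × 0.0416667° lat.
south -31.2083, north -31.1667.

-31.2083, -31.1667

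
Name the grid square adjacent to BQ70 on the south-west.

Longitude square 7; −1 → 6.
Latitude square 0; −1 → -1, wraps to 9, carry into field.
Latitude field Q = 16; −1 → 15 = P.

BP69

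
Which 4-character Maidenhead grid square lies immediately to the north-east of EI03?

Longitude square 0; +1 → 1.
Latitude square 3; +1 → 4.

EI14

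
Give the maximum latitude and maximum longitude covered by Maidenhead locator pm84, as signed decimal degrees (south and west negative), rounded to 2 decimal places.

35.00, 138.00

Field P=15, M=12: +15·20° lon, +12·10° lat → SW at lon 120°, lat 30°.
Square 8, 4: +8·2° lon, +4·1° lat → SW at lon 136°, lat 34°.
Cell spans 2° lon × 1° lat. NE corner is SW corner plus one full cell.
latitude 35.00, longitude 138.00.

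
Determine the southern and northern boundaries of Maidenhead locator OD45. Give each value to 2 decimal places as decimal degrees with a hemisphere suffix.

55.00° S, 54.00° S

Field O=14, D=3: +14·20° lon, +3·10° lat → SW at lon 100°, lat -60°.
Square 4, 5: +4·2° lon, +5·1° lat → SW at lon 108°, lat -55°.
Cell spans 2° lon × 1° lat.
south 55.00° S, north 54.00° S.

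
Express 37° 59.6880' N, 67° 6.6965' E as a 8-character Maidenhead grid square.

MM37nx38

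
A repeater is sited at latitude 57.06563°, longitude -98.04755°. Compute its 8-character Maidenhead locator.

EO07xb45

Offset from 180°W / 90°S: lon 81.95245°, lat 147.06563°.
Field: lon ⌊81.95245/20⌋ = 4 → E; lat ⌊147.06563/10⌋ = 14 → O.
Square: lon ⌊1.95245/2⌋ = 0; lat ⌊7.06563/1⌋ = 7.
Subsquare: lon ⌊1.95245/0.0833333⌋ = 23 → x; lat ⌊0.06563/0.0416667⌋ = 1 → b.
Extended square: lon ⌊0.03578/0.00833333⌋ = 4; lat ⌊0.02396/0.00416667⌋ = 5.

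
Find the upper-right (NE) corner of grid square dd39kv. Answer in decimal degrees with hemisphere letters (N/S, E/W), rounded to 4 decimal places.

50.0833° S, 113.0833° W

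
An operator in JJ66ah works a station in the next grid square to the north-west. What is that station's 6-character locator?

JJ56xi

Longitude subsquare a = 0; −1 → -1, wraps to 23 = x, carry into square.
Longitude square 6; −1 → 5.
Latitude subsquare h = 7; +1 → 8 = i.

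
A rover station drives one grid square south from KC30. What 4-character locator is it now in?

KB39

Latitude square 0; −1 → -1, wraps to 9, carry into field.
Latitude field C = 2; −1 → 1 = B.
The longitude characters are unchanged.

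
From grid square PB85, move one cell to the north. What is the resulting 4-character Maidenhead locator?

PB86

Latitude square 5; +1 → 6.
The longitude characters are unchanged.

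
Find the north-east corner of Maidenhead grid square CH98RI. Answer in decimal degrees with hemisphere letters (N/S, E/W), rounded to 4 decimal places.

Field C=2, H=7: +2·20° lon, +7·10° lat → SW at lon -140°, lat -20°.
Square 9, 8: +9·2° lon, +8·1° lat → SW at lon -122°, lat -12°.
Subsquare r=17, i=8: +17·0.0833333° lon, +8·0.0416667° lat → SW at lon -120.583°, lat -11.6667°.
Cell spans 0.0833333° lon × 0.0416667° lat. NE corner is SW corner plus one full cell.
latitude 11.6250° S, longitude 120.5000° W.

11.6250° S, 120.5000° W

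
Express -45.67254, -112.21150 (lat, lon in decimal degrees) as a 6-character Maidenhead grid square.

Offset from 180°W / 90°S: lon 67.7885°, lat 44.3275°.
Field: lon ⌊67.7885/20⌋ = 3 → D; lat ⌊44.3275/10⌋ = 4 → E.
Square: lon ⌊7.7885/2⌋ = 3; lat ⌊4.3275/1⌋ = 4.
Subsquare: lon ⌊1.7885/0.0833333⌋ = 21 → v; lat ⌊0.3275/0.0416667⌋ = 7 → h.

DE34vh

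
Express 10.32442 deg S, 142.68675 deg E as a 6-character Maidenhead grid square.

QH19iq

Offset from 180°W / 90°S: lon 322.6867°, lat 79.6756°.
Field: lon ⌊322.6867/20⌋ = 16 → Q; lat ⌊79.6756/10⌋ = 7 → H.
Square: lon ⌊2.6867/2⌋ = 1; lat ⌊9.6756/1⌋ = 9.
Subsquare: lon ⌊0.6867/0.0833333⌋ = 8 → i; lat ⌊0.6756/0.0416667⌋ = 16 → q.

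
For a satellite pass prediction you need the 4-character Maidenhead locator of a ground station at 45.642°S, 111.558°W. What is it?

DE44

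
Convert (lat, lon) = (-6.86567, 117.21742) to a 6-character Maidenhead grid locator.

OI83od

Offset from 180°W / 90°S: lon 297.2174°, lat 83.1343°.
Field: 297.2174/20 → 14 → O, 83.1343/10 → 8 → I; chars OI.
Square: 17.2174/2 → 8, 3.1343/1 → 3; chars 83.
Subsquare: 1.2174/0.0833333 → 14 → o, 0.1343/0.0416667 → 3 → d; chars od.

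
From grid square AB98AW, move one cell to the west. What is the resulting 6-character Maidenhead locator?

AB88xw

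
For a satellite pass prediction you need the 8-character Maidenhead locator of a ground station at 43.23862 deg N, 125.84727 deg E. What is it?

Add 180° to longitude and 90° to latitude: 305.84727, 133.23862.
Field (20°×10°, letters A–R): 305.84727/20 → 15 → P, 133.23862/10 → 13 → N; chars PN.
Square (2°×1°, digits 0–9): 5.84727/2 → 2, 3.23862/1 → 3; chars 23.
Subsquare (5′×2.5′, letters a–x): 1.84727/0.0833333 → 22 → w, 0.23862/0.0416667 → 5 → f; chars wf.
Extended square (30″×15″, digits 0–9): 0.01394/0.00833333 → 1, 0.03029/0.00416667 → 7; chars 17.

PN23wf17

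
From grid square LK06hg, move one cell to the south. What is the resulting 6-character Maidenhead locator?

LK06hf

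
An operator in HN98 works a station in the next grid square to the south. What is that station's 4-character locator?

HN97

Latitude square 8; −1 → 7.
The longitude characters are unchanged.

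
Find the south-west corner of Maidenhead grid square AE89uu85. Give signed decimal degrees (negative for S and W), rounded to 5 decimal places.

-40.14583, -162.26667

Field A=0, E=4: +0·20° lon, +4·10° lat → SW at lon -180°, lat -50°.
Square 8, 9: +8·2° lon, +9·1° lat → SW at lon -164°, lat -41°.
Subsquare u=20, u=20: +20·0.0833333° lon, +20·0.0416667° lat → SW at lon -162.333°, lat -40.1667°.
Extended square 8, 5: +8·0.00833333° lon, +5·0.00416667° lat → SW at lon -162.267°, lat -40.1458°.
latitude -40.14583, longitude -162.26667.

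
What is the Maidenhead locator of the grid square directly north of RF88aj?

RF88ak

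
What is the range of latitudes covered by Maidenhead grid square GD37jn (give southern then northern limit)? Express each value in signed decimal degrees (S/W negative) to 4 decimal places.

Field G=6, D=3: +6·20° lon, +3·10° lat → SW at lon -60°, lat -60°.
Square 3, 7: +3·2° lon, +7·1° lat → SW at lon -54°, lat -53°.
Subsquare j=9, n=13: +9·0.0833333° lon, +13·0.0416667° lat → SW at lon -53.25°, lat -52.4583°.
Cell spans 0.0833333° lon × 0.0416667° lat.
south -52.4583, north -52.4167.

-52.4583, -52.4167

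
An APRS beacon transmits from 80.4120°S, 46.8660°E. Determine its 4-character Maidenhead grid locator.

LA39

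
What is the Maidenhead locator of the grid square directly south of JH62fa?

Latitude subsquare a = 0; −1 → -1, wraps to 23 = x, carry into square.
Latitude square 2; −1 → 1.
The longitude characters are unchanged.

JH61fx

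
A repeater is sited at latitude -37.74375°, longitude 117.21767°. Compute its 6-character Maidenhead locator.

OF82og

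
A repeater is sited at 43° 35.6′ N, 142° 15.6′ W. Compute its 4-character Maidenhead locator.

Shift to the Maidenhead origin (180°W, 90°S): lon 37.74, lat 133.59.
Field: lon ⌊37.74/20⌋ = 1 → B; lat ⌊133.59/10⌋ = 13 → N.
Square: lon ⌊17.74/2⌋ = 8; lat ⌊3.59/1⌋ = 3.

BN83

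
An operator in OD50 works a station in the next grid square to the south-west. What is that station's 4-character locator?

Longitude square 5; −1 → 4.
Latitude square 0; −1 → -1, wraps to 9, carry into field.
Latitude field D = 3; −1 → 2 = C.

OC49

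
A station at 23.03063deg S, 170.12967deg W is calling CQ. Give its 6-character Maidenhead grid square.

Add 180° to longitude and 90° to latitude: 9.8703, 66.9694.
Field (20°×10°, letters A–R): lon ⌊9.8703/20⌋ = 0 → A; lat ⌊66.9694/10⌋ = 6 → G.
Square (2°×1°, digits 0–9): lon ⌊9.8703/2⌋ = 4; lat ⌊6.9694/1⌋ = 6.
Subsquare (5′×2.5′, letters a–x): lon ⌊1.8703/0.0833333⌋ = 22 → w; lat ⌊0.9694/0.0416667⌋ = 23 → x.

AG46wx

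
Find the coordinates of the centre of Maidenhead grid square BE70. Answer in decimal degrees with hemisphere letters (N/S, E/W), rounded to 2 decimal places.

Field B=1, E=4: +1·20° lon, +4·10° lat → SW at lon -160°, lat -50°.
Square 7, 0: +7·2° lon, +0·1° lat → SW at lon -146°, lat -50°.
Cell spans 2° lon × 1° lat. Centre is SW corner plus half of each.
latitude 49.50° S, longitude 145.00° W.

49.50° S, 145.00° W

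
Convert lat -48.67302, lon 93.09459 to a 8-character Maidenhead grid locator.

Shift to the Maidenhead origin (180°W, 90°S): lon 273.09459, lat 41.32698.
Field (20°×10°, letters A–R): lon ⌊273.09459/20⌋ = 13 → N; lat ⌊41.32698/10⌋ = 4 → E.
Square (2°×1°, digits 0–9): lon ⌊13.09459/2⌋ = 6; lat ⌊1.32698/1⌋ = 1.
Subsquare (5′×2.5′, letters a–x): lon ⌊1.09459/0.0833333⌋ = 13 → n; lat ⌊0.32698/0.0416667⌋ = 7 → h.
Extended square (30″×15″, digits 0–9): lon ⌊0.01126/0.00833333⌋ = 1; lat ⌊0.03531/0.00416667⌋ = 8.

NE61nh18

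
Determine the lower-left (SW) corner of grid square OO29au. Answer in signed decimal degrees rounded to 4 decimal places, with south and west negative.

Field O=14, O=14: +14·20° lon, +14·10° lat → SW at lon 100°, lat 50°.
Square 2, 9: +2·2° lon, +9·1° lat → SW at lon 104°, lat 59°.
Subsquare a=0, u=20: +0·0.0833333° lon, +20·0.0416667° lat → SW at lon 104°, lat 59.8333°.
latitude 59.8333, longitude 104.0000.

59.8333, 104.0000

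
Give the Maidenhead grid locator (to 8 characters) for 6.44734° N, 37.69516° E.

Add 180° to longitude and 90° to latitude: 217.69516, 96.44734.
Field: lon ⌊217.69516/20⌋ = 10 → K; lat ⌊96.44734/10⌋ = 9 → J.
Square: lon ⌊17.69516/2⌋ = 8; lat ⌊6.44734/1⌋ = 6.
Subsquare: lon ⌊1.69516/0.0833333⌋ = 20 → u; lat ⌊0.44734/0.0416667⌋ = 10 → k.
Extended square: lon ⌊0.02849/0.00833333⌋ = 3; lat ⌊0.03067/0.00416667⌋ = 7.

KJ86uk37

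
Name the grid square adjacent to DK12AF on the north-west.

DK02xg

Longitude subsquare a = 0; −1 → -1, wraps to 23 = x, carry into square.
Longitude square 1; −1 → 0.
Latitude subsquare f = 5; +1 → 6 = g.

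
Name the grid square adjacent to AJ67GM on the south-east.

Longitude subsquare g = 6; +1 → 7 = h.
Latitude subsquare m = 12; −1 → 11 = l.

AJ67hl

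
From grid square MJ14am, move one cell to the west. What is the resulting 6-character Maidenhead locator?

Longitude subsquare a = 0; −1 → -1, wraps to 23 = x, carry into square.
Longitude square 1; −1 → 0.
The latitude characters are unchanged.

MJ04xm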